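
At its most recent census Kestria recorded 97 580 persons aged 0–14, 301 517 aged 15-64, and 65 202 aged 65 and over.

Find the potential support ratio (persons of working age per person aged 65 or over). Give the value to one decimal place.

Potential support ratio: 4.6

Potential support ratio = 301 517 / 65 202 = 4.6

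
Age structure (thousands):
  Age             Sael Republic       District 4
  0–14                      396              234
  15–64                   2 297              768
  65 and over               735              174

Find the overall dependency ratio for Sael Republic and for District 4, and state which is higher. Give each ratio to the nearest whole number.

Sael Republic: 49
District 4: 53
Higher: District 4

Sael Republic: (396 + 735) / 2 297 × 100 = 1 131 / 2 297 × 100 = 49
District 4: (234 + 174) / 768 × 100 = 408 / 768 × 100 = 53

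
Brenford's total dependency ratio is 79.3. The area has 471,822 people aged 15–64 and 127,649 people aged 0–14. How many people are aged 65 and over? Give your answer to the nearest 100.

Aged 65 and over: 246,500

Total dependency ratio = (youth + elderly) / working-age × 100
79.3 = (127,649 + E) / 471,822 × 100
⇒ 246,500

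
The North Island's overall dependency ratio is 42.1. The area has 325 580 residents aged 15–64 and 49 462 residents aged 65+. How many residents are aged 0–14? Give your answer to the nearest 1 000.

Aged 0–14: 88 000

Total dependency ratio = (youth + elderly) / working-age × 100
42.1 = (Y + 49 462) / 325 580 × 100
⇒ 88 000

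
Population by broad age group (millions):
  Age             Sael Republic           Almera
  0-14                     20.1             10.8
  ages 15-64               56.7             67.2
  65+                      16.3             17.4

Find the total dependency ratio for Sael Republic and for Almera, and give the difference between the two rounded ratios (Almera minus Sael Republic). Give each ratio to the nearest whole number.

Sael Republic: (20.1 + 16.3) / 56.7 × 100 = 36.4 / 56.7 × 100 = 64
Almera: (10.8 + 17.4) / 67.2 × 100 = 28.2 / 67.2 × 100 = 42

Sael Republic: 64
Almera: 42
Difference: -22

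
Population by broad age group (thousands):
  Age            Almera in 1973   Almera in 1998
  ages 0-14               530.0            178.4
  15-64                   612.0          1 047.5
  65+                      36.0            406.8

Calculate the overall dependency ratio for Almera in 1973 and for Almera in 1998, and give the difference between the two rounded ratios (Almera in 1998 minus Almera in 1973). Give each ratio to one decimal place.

Almera in 1973: 92.5
Almera in 1998: 55.9
Difference: -36.6

Almera in 1973: (530.0 + 36.0) / 612.0 × 100 = 566.0 / 612.0 × 100 = 92.5
Almera in 1998: (178.4 + 406.8) / 1 047.5 × 100 = 585.2 / 1 047.5 × 100 = 55.9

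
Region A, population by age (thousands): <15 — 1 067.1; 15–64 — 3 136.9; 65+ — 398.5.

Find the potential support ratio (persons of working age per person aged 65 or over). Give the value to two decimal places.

Potential support ratio = 3 136.9 / 398.5 = 7.87

Potential support ratio: 7.87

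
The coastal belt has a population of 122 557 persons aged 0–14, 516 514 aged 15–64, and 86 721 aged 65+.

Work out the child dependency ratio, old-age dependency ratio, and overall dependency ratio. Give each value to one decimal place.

Youth dependency ratio = 122 557 / 516 514 × 100 = 23.7
Old-age dependency ratio = 86 721 / 516 514 × 100 = 16.8
Total dependency ratio = (122 557 + 86 721) / 516 514 × 100 = 209 278 / 516 514 × 100 = 40.5

Youth dependency ratio: 23.7
Old-age dependency ratio: 16.8
Total dependency ratio: 40.5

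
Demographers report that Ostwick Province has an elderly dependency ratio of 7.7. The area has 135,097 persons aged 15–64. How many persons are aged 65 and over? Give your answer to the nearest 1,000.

Aged 65 and over: 10,000

Old-age dependency ratio = elderly / working-age × 100
7.7 = E / 135,097 × 100
⇒ 10,000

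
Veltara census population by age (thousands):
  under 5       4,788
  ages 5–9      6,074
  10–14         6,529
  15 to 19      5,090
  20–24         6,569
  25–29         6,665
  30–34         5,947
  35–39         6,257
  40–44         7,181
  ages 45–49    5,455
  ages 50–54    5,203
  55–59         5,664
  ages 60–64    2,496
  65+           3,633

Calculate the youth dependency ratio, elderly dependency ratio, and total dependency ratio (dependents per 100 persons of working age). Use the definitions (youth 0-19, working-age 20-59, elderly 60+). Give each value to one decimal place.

0–19: 4,788 + 6,074 + 6,529 + 5,090 = 22,481
20–59: 6,569 + 6,665 + 5,947 + 6,257 + 7,181 + 5,455 + 5,203 + 5,664 = 48,941
60+: 2,496 + 3,633 = 6,129
Youth dependency ratio = 22,481 / 48,941 × 100 = 45.9
Old-age dependency ratio = 6,129 / 48,941 × 100 = 12.5
Total dependency ratio = (22,481 + 6,129) / 48,941 × 100 = 28,610 / 48,941 × 100 = 58.5

Youth dependency ratio: 45.9
Old-age dependency ratio: 12.5
Total dependency ratio: 58.5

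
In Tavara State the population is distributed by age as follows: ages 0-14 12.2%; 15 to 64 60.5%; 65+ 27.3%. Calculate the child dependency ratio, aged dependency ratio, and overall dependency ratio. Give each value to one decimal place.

Youth dependency ratio = 12.2 / 60.5 × 100 = 20.2
Old-age dependency ratio = 27.3 / 60.5 × 100 = 45.1
Total dependency ratio = (12.2 + 27.3) / 60.5 × 100 = 39.5 / 60.5 × 100 = 65.3

Youth dependency ratio: 20.2
Old-age dependency ratio: 45.1
Total dependency ratio: 65.3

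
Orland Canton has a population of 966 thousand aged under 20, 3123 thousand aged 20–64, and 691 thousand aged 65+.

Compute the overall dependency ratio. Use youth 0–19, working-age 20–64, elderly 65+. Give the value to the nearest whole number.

Total dependency ratio: 53

Total dependency ratio = (966 + 691) / 3123 × 100 = 1657 / 3123 × 100 = 53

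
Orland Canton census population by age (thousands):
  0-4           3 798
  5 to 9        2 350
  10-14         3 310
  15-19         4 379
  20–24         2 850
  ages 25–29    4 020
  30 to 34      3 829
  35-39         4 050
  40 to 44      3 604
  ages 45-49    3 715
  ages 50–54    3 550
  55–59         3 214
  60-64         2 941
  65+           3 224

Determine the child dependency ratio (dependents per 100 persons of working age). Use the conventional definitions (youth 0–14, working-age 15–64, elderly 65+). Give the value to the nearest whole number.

0–14: 3 798 + 2 350 + 3 310 = 9 458
15–64: 4 379 + 2 850 + 4 020 + 3 829 + 4 050 + 3 604 + 3 715 + 3 550 + 3 214 + 2 941 = 36 152
65+: 3 224
Youth dependency ratio = 9 458 / 36 152 × 100 = 26

Youth dependency ratio: 26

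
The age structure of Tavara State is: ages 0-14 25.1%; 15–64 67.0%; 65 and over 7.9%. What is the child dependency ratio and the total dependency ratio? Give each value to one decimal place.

Youth dependency ratio: 37.5
Total dependency ratio: 49.3

Youth dependency ratio = 25.1 / 67.0 × 100 = 37.5
Total dependency ratio = (25.1 + 7.9) / 67.0 × 100 = 33.0 / 67.0 × 100 = 49.3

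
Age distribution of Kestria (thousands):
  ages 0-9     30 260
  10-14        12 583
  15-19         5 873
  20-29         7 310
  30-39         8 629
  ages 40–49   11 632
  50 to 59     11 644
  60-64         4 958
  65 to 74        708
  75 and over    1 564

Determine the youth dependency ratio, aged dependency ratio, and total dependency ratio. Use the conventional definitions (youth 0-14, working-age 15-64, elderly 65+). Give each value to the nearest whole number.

0–14: 30 260 + 12 583 = 42 843
15–64: 5 873 + 7 310 + 8 629 + 11 632 + 11 644 + 4 958 = 50 046
65+: 708 + 1 564 = 2 272
Youth dependency ratio = 42 843 / 50 046 × 100 = 86
Old-age dependency ratio = 2 272 / 50 046 × 100 = 5
Total dependency ratio = (42 843 + 2 272) / 50 046 × 100 = 45 115 / 50 046 × 100 = 90

Youth dependency ratio: 86
Old-age dependency ratio: 5
Total dependency ratio: 90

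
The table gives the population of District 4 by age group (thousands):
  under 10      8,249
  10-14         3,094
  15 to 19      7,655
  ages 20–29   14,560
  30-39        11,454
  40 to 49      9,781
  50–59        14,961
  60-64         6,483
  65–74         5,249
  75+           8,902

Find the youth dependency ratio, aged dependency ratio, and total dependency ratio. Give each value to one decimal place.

Youth dependency ratio: 17.5
Old-age dependency ratio: 21.8
Total dependency ratio: 39.3

0–14: 8,249 + 3,094 = 11,343
15–64: 7,655 + 14,560 + 11,454 + 9,781 + 14,961 + 6,483 = 64,894
65+: 5,249 + 8,902 = 14,151
Youth dependency ratio = 11,343 / 64,894 × 100 = 17.5
Old-age dependency ratio = 14,151 / 64,894 × 100 = 21.8
Total dependency ratio = (11,343 + 14,151) / 64,894 × 100 = 25,494 / 64,894 × 100 = 39.3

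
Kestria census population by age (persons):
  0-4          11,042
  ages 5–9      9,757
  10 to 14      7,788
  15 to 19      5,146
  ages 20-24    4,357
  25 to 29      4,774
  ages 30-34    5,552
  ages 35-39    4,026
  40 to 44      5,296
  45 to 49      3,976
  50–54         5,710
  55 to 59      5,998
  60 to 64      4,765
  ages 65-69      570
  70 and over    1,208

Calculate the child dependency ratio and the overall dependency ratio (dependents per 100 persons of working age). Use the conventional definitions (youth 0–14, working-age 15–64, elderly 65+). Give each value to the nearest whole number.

0–14: 11,042 + 9,757 + 7,788 = 28,587
15–64: 5,146 + 4,357 + 4,774 + 5,552 + 4,026 + 5,296 + 3,976 + 5,710 + 5,998 + 4,765 = 49,600
65+: 570 + 1,208 = 1,778
Youth dependency ratio = 28,587 / 49,600 × 100 = 58
Total dependency ratio = (28,587 + 1,778) / 49,600 × 100 = 30,365 / 49,600 × 100 = 61

Youth dependency ratio: 58
Total dependency ratio: 61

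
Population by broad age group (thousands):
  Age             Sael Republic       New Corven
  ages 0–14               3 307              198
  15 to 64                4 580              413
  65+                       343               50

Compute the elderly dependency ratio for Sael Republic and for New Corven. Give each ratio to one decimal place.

Sael Republic: 343 / 4 580 × 100 = 7.5
New Corven: 50 / 413 × 100 = 12.1

Sael Republic: 7.5
New Corven: 12.1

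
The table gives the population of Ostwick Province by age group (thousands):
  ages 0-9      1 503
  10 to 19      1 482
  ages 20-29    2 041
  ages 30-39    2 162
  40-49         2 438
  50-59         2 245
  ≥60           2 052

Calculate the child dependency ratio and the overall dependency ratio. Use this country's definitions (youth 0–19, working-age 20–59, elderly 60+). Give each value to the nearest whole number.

Youth dependency ratio: 34
Total dependency ratio: 57

0–19: 1 503 + 1 482 = 2 985
20–59: 2 041 + 2 162 + 2 438 + 2 245 = 8 886
60+: 2 052
Youth dependency ratio = 2 985 / 8 886 × 100 = 34
Total dependency ratio = (2 985 + 2 052) / 8 886 × 100 = 5 037 / 8 886 × 100 = 57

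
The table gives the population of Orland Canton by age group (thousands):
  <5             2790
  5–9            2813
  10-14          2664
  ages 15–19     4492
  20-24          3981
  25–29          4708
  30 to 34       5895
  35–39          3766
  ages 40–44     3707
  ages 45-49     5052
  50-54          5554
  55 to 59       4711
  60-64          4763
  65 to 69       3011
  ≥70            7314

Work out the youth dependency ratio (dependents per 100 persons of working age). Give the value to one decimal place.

Youth dependency ratio: 17.7

0–14: 2790 + 2813 + 2664 = 8267
15–64: 4492 + 3981 + 4708 + 5895 + 3766 + 3707 + 5052 + 5554 + 4711 + 4763 = 46629
65+: 3011 + 7314 = 10325
Youth dependency ratio = 8267 / 46629 × 100 = 17.7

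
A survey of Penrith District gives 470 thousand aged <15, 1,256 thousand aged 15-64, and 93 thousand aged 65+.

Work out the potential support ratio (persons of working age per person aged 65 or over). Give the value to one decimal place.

Potential support ratio = 1,256 / 93 = 13.5

Potential support ratio: 13.5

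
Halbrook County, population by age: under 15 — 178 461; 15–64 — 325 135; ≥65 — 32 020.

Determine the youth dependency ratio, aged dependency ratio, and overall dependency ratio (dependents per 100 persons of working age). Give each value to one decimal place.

Youth dependency ratio = 178 461 / 325 135 × 100 = 54.9
Old-age dependency ratio = 32 020 / 325 135 × 100 = 9.8
Total dependency ratio = (178 461 + 32 020) / 325 135 × 100 = 210 481 / 325 135 × 100 = 64.7

Youth dependency ratio: 54.9
Old-age dependency ratio: 9.8
Total dependency ratio: 64.7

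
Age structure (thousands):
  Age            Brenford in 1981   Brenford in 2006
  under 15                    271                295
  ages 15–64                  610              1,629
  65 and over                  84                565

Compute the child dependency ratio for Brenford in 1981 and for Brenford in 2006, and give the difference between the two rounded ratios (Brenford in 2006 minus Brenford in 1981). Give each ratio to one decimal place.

Brenford in 1981: 271 / 610 × 100 = 44.4
Brenford in 2006: 295 / 1,629 × 100 = 18.1

Brenford in 1981: 44.4
Brenford in 2006: 18.1
Difference: -26.3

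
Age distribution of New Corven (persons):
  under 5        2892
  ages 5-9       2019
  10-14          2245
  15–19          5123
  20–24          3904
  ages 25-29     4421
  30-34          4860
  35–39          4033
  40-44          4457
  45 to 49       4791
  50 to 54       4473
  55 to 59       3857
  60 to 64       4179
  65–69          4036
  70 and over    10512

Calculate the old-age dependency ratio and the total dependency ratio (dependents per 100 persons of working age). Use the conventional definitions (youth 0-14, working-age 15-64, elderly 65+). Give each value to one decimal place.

Old-age dependency ratio: 33.0
Total dependency ratio: 49.2

0–14: 2892 + 2019 + 2245 = 7156
15–64: 5123 + 3904 + 4421 + 4860 + 4033 + 4457 + 4791 + 4473 + 3857 + 4179 = 44098
65+: 4036 + 10512 = 14548
Old-age dependency ratio = 14548 / 44098 × 100 = 33.0
Total dependency ratio = (7156 + 14548) / 44098 × 100 = 21704 / 44098 × 100 = 49.2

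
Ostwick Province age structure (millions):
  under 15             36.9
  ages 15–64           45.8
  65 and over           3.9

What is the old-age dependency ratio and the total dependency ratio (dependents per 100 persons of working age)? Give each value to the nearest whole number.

Old-age dependency ratio = 3.9 / 45.8 × 100 = 9
Total dependency ratio = (36.9 + 3.9) / 45.8 × 100 = 40.8 / 45.8 × 100 = 89

Old-age dependency ratio: 9
Total dependency ratio: 89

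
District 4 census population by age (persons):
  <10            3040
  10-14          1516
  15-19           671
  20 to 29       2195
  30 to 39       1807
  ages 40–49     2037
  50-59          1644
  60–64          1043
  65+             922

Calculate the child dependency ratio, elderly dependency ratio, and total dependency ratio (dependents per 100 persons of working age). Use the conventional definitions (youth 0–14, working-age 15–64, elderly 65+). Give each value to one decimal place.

0–14: 3040 + 1516 = 4556
15–64: 671 + 2195 + 1807 + 2037 + 1644 + 1043 = 9397
65+: 922
Youth dependency ratio = 4556 / 9397 × 100 = 48.5
Old-age dependency ratio = 922 / 9397 × 100 = 9.8
Total dependency ratio = (4556 + 922) / 9397 × 100 = 5478 / 9397 × 100 = 58.3

Youth dependency ratio: 48.5
Old-age dependency ratio: 9.8
Total dependency ratio: 58.3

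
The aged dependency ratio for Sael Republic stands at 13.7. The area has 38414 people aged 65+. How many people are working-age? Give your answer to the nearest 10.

Old-age dependency ratio = elderly / working-age × 100
13.7 = 38414 / W × 100
⇒ 280390

Working-age: 280390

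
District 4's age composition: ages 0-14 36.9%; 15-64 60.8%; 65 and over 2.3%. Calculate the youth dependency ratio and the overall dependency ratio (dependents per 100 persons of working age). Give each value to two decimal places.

Youth dependency ratio: 60.69
Total dependency ratio: 64.47

Youth dependency ratio = 36.9 / 60.8 × 100 = 60.69
Total dependency ratio = (36.9 + 2.3) / 60.8 × 100 = 39.2 / 60.8 × 100 = 64.47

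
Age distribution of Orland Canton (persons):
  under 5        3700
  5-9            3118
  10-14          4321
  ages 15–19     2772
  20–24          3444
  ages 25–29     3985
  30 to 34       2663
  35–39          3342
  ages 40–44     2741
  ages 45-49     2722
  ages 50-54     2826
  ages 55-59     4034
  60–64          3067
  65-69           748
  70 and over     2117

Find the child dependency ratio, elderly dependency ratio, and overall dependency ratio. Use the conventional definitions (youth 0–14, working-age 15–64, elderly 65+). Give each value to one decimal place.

Youth dependency ratio: 35.3
Old-age dependency ratio: 9.1
Total dependency ratio: 44.3

0–14: 3700 + 3118 + 4321 = 11139
15–64: 2772 + 3444 + 3985 + 2663 + 3342 + 2741 + 2722 + 2826 + 4034 + 3067 = 31596
65+: 748 + 2117 = 2865
Youth dependency ratio = 11139 / 31596 × 100 = 35.3
Old-age dependency ratio = 2865 / 31596 × 100 = 9.1
Total dependency ratio = (11139 + 2865) / 31596 × 100 = 14004 / 31596 × 100 = 44.3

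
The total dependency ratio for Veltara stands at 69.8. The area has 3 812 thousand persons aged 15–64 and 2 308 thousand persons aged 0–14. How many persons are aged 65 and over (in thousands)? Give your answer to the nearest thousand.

Total dependency ratio = (youth + elderly) / working-age × 100
69.8 = (2 308 + E) / 3 812 × 100
⇒ 353

Aged 65 and over: 353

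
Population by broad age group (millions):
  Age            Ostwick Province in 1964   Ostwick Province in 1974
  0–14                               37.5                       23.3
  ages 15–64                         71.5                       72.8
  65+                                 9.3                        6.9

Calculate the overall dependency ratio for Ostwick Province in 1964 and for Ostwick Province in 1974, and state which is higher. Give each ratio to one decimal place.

Ostwick Province in 1964: (37.5 + 9.3) / 71.5 × 100 = 46.8 / 71.5 × 100 = 65.5
Ostwick Province in 1974: (23.3 + 6.9) / 72.8 × 100 = 30.2 / 72.8 × 100 = 41.5

Ostwick Province in 1964: 65.5
Ostwick Province in 1974: 41.5
Higher: Ostwick Province in 1964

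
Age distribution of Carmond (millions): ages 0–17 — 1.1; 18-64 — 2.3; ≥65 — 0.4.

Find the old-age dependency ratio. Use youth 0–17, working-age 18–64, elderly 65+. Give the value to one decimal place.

Old-age dependency ratio = 0.4 / 2.3 × 100 = 17.4

Old-age dependency ratio: 17.4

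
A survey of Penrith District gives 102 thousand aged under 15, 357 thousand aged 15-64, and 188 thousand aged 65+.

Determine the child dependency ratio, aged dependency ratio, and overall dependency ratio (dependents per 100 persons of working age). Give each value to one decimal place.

Youth dependency ratio: 28.6
Old-age dependency ratio: 52.7
Total dependency ratio: 81.2

Youth dependency ratio = 102 / 357 × 100 = 28.6
Old-age dependency ratio = 188 / 357 × 100 = 52.7
Total dependency ratio = (102 + 188) / 357 × 100 = 290 / 357 × 100 = 81.2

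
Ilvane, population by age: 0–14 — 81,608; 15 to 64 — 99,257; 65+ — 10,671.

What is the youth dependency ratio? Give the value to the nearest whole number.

Youth dependency ratio = 81,608 / 99,257 × 100 = 82

Youth dependency ratio: 82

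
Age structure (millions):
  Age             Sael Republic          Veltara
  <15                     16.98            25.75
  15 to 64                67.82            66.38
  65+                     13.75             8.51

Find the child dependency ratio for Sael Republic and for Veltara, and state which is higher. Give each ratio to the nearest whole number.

Sael Republic: 25
Veltara: 39
Higher: Veltara

Sael Republic: 16.98 / 67.82 × 100 = 25
Veltara: 25.75 / 66.38 × 100 = 39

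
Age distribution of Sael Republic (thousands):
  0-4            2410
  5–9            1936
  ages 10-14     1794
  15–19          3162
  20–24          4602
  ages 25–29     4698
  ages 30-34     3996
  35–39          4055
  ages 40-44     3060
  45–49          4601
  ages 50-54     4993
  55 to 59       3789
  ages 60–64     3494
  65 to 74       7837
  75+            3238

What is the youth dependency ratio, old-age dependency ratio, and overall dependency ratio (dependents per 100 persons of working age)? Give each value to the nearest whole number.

0–14: 2410 + 1936 + 1794 = 6140
15–64: 3162 + 4602 + 4698 + 3996 + 4055 + 3060 + 4601 + 4993 + 3789 + 3494 = 40450
65+: 7837 + 3238 = 11075
Youth dependency ratio = 6140 / 40450 × 100 = 15
Old-age dependency ratio = 11075 / 40450 × 100 = 27
Total dependency ratio = (6140 + 11075) / 40450 × 100 = 17215 / 40450 × 100 = 43

Youth dependency ratio: 15
Old-age dependency ratio: 27
Total dependency ratio: 43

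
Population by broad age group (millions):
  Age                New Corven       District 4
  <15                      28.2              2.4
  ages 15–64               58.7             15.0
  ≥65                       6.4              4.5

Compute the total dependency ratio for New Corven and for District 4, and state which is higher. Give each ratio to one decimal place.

New Corven: 58.9
District 4: 46.0
Higher: New Corven

New Corven: (28.2 + 6.4) / 58.7 × 100 = 34.6 / 58.7 × 100 = 58.9
District 4: (2.4 + 4.5) / 15.0 × 100 = 6.9 / 15.0 × 100 = 46.0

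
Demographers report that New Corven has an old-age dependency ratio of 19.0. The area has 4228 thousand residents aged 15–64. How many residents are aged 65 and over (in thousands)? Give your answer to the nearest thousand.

Old-age dependency ratio = elderly / working-age × 100
19.0 = E / 4228 × 100
⇒ 803

Aged 65 and over: 803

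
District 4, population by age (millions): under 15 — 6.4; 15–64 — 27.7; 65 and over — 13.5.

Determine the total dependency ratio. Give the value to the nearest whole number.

Total dependency ratio: 72

Total dependency ratio = (6.4 + 13.5) / 27.7 × 100 = 19.9 / 27.7 × 100 = 72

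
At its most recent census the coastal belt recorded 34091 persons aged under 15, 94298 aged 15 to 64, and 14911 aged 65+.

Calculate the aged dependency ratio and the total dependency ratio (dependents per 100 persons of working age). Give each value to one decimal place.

Old-age dependency ratio: 15.8
Total dependency ratio: 52.0

Old-age dependency ratio = 14911 / 94298 × 100 = 15.8
Total dependency ratio = (34091 + 14911) / 94298 × 100 = 49002 / 94298 × 100 = 52.0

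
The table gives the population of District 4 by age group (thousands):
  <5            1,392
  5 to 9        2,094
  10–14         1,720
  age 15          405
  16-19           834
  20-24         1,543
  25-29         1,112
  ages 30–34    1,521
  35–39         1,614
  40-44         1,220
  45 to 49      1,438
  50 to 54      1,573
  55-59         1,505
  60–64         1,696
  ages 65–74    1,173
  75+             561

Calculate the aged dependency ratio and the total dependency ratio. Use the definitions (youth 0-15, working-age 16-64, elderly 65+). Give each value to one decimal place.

Old-age dependency ratio: 12.3
Total dependency ratio: 52.3

0–15: 1,392 + 2,094 + 1,720 + 405 = 5,611
16–64: 834 + 1,543 + 1,112 + 1,521 + 1,614 + 1,220 + 1,438 + 1,573 + 1,505 + 1,696 = 14,056
65+: 1,173 + 561 = 1,734
Old-age dependency ratio = 1,734 / 14,056 × 100 = 12.3
Total dependency ratio = (5,611 + 1,734) / 14,056 × 100 = 7,345 / 14,056 × 100 = 52.3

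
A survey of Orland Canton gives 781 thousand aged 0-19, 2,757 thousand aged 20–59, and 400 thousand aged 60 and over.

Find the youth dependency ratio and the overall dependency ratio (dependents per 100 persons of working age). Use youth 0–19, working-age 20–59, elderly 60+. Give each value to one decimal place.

Youth dependency ratio = 781 / 2,757 × 100 = 28.3
Total dependency ratio = (781 + 400) / 2,757 × 100 = 1,181 / 2,757 × 100 = 42.8

Youth dependency ratio: 28.3
Total dependency ratio: 42.8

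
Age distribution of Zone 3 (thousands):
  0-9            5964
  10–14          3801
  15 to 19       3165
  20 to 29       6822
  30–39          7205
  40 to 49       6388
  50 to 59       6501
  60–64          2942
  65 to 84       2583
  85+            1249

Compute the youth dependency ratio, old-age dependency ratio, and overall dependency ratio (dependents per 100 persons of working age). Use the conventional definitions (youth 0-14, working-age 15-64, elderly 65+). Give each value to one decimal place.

Youth dependency ratio: 29.6
Old-age dependency ratio: 11.6
Total dependency ratio: 41.2

0–14: 5964 + 3801 = 9765
15–64: 3165 + 6822 + 7205 + 6388 + 6501 + 2942 = 33023
65+: 2583 + 1249 = 3832
Youth dependency ratio = 9765 / 33023 × 100 = 29.6
Old-age dependency ratio = 3832 / 33023 × 100 = 11.6
Total dependency ratio = (9765 + 3832) / 33023 × 100 = 13597 / 33023 × 100 = 41.2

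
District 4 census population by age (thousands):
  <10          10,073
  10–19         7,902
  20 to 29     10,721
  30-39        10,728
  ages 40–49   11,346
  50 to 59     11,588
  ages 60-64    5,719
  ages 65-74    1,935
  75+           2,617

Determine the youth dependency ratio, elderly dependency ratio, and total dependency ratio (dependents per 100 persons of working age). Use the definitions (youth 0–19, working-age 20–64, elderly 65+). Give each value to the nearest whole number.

Youth dependency ratio: 36
Old-age dependency ratio: 9
Total dependency ratio: 45

0–19: 10,073 + 7,902 = 17,975
20–64: 10,721 + 10,728 + 11,346 + 11,588 + 5,719 = 50,102
65+: 1,935 + 2,617 = 4,552
Youth dependency ratio = 17,975 / 50,102 × 100 = 36
Old-age dependency ratio = 4,552 / 50,102 × 100 = 9
Total dependency ratio = (17,975 + 4,552) / 50,102 × 100 = 22,527 / 50,102 × 100 = 45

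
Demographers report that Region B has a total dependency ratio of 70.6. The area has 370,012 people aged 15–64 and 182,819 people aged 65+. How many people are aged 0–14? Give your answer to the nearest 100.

Total dependency ratio = (youth + elderly) / working-age × 100
70.6 = (Y + 182,819) / 370,012 × 100
⇒ 78,400

Aged 0–14: 78,400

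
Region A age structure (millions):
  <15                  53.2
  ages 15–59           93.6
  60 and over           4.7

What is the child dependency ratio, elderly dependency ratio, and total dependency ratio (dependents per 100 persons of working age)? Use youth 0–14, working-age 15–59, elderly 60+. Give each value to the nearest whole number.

Youth dependency ratio: 57
Old-age dependency ratio: 5
Total dependency ratio: 62

Youth dependency ratio = 53.2 / 93.6 × 100 = 57
Old-age dependency ratio = 4.7 / 93.6 × 100 = 5
Total dependency ratio = (53.2 + 4.7) / 93.6 × 100 = 57.9 / 93.6 × 100 = 62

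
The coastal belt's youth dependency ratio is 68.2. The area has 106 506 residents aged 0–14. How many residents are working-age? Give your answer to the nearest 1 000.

Youth dependency ratio = youth / working-age × 100
68.2 = 106 506 / W × 100
⇒ 156 000

Working-age: 156 000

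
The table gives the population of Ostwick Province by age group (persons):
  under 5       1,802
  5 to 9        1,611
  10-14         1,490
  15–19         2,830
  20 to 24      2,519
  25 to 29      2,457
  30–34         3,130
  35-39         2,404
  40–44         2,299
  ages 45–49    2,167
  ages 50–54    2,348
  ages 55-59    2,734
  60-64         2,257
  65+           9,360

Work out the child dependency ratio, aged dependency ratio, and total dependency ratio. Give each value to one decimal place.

0–14: 1,802 + 1,611 + 1,490 = 4,903
15–64: 2,830 + 2,519 + 2,457 + 3,130 + 2,404 + 2,299 + 2,167 + 2,348 + 2,734 + 2,257 = 25,145
65+: 9,360
Youth dependency ratio = 4,903 / 25,145 × 100 = 19.5
Old-age dependency ratio = 9,360 / 25,145 × 100 = 37.2
Total dependency ratio = (4,903 + 9,360) / 25,145 × 100 = 14,263 / 25,145 × 100 = 56.7

Youth dependency ratio: 19.5
Old-age dependency ratio: 37.2
Total dependency ratio: 56.7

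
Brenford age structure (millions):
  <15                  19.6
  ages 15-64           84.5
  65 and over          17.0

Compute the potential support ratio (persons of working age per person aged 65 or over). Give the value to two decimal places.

Potential support ratio = 84.5 / 17.0 = 4.97

Potential support ratio: 4.97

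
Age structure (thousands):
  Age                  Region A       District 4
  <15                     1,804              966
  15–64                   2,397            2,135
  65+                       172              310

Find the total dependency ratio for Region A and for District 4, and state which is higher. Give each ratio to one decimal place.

Region A: 82.4
District 4: 59.8
Higher: Region A

Region A: (1,804 + 172) / 2,397 × 100 = 1,976 / 2,397 × 100 = 82.4
District 4: (966 + 310) / 2,135 × 100 = 1,276 / 2,135 × 100 = 59.8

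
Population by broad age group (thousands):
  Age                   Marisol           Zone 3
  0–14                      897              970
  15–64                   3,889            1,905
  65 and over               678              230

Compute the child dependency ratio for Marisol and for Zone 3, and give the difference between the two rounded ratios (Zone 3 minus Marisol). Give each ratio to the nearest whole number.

Marisol: 23
Zone 3: 51
Difference: +28

Marisol: 897 / 3,889 × 100 = 23
Zone 3: 970 / 1,905 × 100 = 51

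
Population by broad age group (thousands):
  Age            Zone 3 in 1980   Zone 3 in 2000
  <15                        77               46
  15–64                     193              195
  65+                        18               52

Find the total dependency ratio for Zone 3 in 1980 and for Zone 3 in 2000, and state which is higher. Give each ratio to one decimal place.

Zone 3 in 1980: 49.2
Zone 3 in 2000: 50.3
Higher: Zone 3 in 2000

Zone 3 in 1980: (77 + 18) / 193 × 100 = 95 / 193 × 100 = 49.2
Zone 3 in 2000: (46 + 52) / 195 × 100 = 98 / 195 × 100 = 50.3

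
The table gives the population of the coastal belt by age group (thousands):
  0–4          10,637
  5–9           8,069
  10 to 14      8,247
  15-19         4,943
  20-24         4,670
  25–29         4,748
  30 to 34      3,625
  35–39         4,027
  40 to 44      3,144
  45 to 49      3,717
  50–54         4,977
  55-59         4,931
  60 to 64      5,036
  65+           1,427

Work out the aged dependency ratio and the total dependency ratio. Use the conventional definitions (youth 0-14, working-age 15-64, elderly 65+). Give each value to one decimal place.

Old-age dependency ratio: 3.3
Total dependency ratio: 64.8

0–14: 10,637 + 8,069 + 8,247 = 26,953
15–64: 4,943 + 4,670 + 4,748 + 3,625 + 4,027 + 3,144 + 3,717 + 4,977 + 4,931 + 5,036 = 43,818
65+: 1,427
Old-age dependency ratio = 1,427 / 43,818 × 100 = 3.3
Total dependency ratio = (26,953 + 1,427) / 43,818 × 100 = 28,380 / 43,818 × 100 = 64.8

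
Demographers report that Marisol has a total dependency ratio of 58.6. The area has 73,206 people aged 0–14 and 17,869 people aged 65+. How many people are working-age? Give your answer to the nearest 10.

Working-age: 155,420

Total dependency ratio = (youth + elderly) / working-age × 100
58.6 = (73,206 + 17,869) / W × 100
⇒ 155,420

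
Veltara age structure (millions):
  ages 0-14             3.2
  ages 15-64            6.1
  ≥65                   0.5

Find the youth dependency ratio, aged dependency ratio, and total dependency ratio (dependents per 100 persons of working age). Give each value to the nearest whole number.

Youth dependency ratio = 3.2 / 6.1 × 100 = 52
Old-age dependency ratio = 0.5 / 6.1 × 100 = 8
Total dependency ratio = (3.2 + 0.5) / 6.1 × 100 = 3.7 / 6.1 × 100 = 61

Youth dependency ratio: 52
Old-age dependency ratio: 8
Total dependency ratio: 61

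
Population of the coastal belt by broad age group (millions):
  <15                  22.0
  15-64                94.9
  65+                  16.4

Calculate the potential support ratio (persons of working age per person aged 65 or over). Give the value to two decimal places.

Potential support ratio: 5.79

Potential support ratio = 94.9 / 16.4 = 5.79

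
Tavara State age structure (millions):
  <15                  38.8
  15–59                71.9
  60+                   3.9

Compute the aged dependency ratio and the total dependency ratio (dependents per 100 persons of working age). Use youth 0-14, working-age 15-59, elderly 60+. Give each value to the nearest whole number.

Old-age dependency ratio: 5
Total dependency ratio: 59

Old-age dependency ratio = 3.9 / 71.9 × 100 = 5
Total dependency ratio = (38.8 + 3.9) / 71.9 × 100 = 42.7 / 71.9 × 100 = 59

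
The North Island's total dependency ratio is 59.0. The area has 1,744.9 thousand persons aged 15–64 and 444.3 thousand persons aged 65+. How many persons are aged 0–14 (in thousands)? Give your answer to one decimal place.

Total dependency ratio = (youth + elderly) / working-age × 100
59.0 = (Y + 444.3) / 1,744.9 × 100
⇒ 585.2

Aged 0–14: 585.2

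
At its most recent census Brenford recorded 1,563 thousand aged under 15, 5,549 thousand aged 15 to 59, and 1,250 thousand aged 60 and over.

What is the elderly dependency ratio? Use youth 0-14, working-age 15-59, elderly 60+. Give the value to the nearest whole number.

Old-age dependency ratio: 23

Old-age dependency ratio = 1,250 / 5,549 × 100 = 23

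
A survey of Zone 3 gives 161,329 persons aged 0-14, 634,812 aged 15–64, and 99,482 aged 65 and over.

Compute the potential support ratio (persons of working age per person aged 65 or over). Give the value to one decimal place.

Potential support ratio = 634,812 / 99,482 = 6.4

Potential support ratio: 6.4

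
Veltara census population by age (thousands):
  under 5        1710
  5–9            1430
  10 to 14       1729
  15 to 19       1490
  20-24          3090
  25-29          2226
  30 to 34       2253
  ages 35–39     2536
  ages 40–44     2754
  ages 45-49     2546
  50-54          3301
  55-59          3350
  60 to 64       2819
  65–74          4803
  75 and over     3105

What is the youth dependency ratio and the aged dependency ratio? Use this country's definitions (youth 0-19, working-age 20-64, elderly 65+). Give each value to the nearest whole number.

Youth dependency ratio: 26
Old-age dependency ratio: 32

0–19: 1710 + 1430 + 1729 + 1490 = 6359
20–64: 3090 + 2226 + 2253 + 2536 + 2754 + 2546 + 3301 + 3350 + 2819 = 24875
65+: 4803 + 3105 = 7908
Youth dependency ratio = 6359 / 24875 × 100 = 26
Old-age dependency ratio = 7908 / 24875 × 100 = 32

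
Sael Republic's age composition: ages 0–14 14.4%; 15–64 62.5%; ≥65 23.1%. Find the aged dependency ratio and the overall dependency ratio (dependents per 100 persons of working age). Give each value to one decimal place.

Old-age dependency ratio = 23.1 / 62.5 × 100 = 37.0
Total dependency ratio = (14.4 + 23.1) / 62.5 × 100 = 37.5 / 62.5 × 100 = 60.0

Old-age dependency ratio: 37.0
Total dependency ratio: 60.0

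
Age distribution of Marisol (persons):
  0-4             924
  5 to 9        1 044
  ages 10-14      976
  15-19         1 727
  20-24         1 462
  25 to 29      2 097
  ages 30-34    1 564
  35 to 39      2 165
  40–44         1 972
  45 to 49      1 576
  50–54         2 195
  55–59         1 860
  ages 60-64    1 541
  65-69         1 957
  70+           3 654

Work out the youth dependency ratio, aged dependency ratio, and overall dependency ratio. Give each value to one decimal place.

Youth dependency ratio: 16.2
Old-age dependency ratio: 30.9
Total dependency ratio: 47.1

0–14: 924 + 1 044 + 976 = 2 944
15–64: 1 727 + 1 462 + 2 097 + 1 564 + 2 165 + 1 972 + 1 576 + 2 195 + 1 860 + 1 541 = 18 159
65+: 1 957 + 3 654 = 5 611
Youth dependency ratio = 2 944 / 18 159 × 100 = 16.2
Old-age dependency ratio = 5 611 / 18 159 × 100 = 30.9
Total dependency ratio = (2 944 + 5 611) / 18 159 × 100 = 8 555 / 18 159 × 100 = 47.1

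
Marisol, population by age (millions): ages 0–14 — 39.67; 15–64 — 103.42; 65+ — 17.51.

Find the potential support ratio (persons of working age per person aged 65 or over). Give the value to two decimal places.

Potential support ratio: 5.91

Potential support ratio = 103.42 / 17.51 = 5.91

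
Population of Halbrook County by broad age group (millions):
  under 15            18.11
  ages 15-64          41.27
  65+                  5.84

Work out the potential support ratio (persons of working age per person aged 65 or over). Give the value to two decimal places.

Potential support ratio = 41.27 / 5.84 = 7.07

Potential support ratio: 7.07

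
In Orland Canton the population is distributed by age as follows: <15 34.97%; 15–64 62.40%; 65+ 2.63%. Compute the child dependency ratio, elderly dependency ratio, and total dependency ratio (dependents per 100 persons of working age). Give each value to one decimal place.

Youth dependency ratio: 56.0
Old-age dependency ratio: 4.2
Total dependency ratio: 60.3

Youth dependency ratio = 34.97 / 62.40 × 100 = 56.0
Old-age dependency ratio = 2.63 / 62.40 × 100 = 4.2
Total dependency ratio = (34.97 + 2.63) / 62.40 × 100 = 37.60 / 62.40 × 100 = 60.3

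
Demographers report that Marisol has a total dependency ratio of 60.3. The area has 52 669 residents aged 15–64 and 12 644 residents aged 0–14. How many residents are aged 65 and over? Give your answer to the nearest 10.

Total dependency ratio = (youth + elderly) / working-age × 100
60.3 = (12 644 + E) / 52 669 × 100
⇒ 19 120

Aged 65 and over: 19 120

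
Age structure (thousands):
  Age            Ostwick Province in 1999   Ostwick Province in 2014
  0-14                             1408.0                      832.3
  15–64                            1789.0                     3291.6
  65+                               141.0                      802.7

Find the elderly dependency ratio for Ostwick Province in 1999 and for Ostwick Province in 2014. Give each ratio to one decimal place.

Ostwick Province in 1999: 141.0 / 1789.0 × 100 = 7.9
Ostwick Province in 2014: 802.7 / 3291.6 × 100 = 24.4

Ostwick Province in 1999: 7.9
Ostwick Province in 2014: 24.4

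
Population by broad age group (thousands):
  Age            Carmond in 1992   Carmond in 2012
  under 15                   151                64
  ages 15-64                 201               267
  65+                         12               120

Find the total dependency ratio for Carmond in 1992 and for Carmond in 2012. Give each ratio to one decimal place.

Carmond in 1992: (151 + 12) / 201 × 100 = 163 / 201 × 100 = 81.1
Carmond in 2012: (64 + 120) / 267 × 100 = 184 / 267 × 100 = 68.9

Carmond in 1992: 81.1
Carmond in 2012: 68.9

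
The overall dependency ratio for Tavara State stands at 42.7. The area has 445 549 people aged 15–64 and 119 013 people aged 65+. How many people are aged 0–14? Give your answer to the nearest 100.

Aged 0–14: 71 200

Total dependency ratio = (youth + elderly) / working-age × 100
42.7 = (Y + 119 013) / 445 549 × 100
⇒ 71 200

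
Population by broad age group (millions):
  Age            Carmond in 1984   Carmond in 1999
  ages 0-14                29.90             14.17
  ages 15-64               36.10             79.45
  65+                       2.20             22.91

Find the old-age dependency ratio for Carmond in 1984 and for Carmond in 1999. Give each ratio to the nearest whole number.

Carmond in 1984: 2.20 / 36.10 × 100 = 6
Carmond in 1999: 22.91 / 79.45 × 100 = 29

Carmond in 1984: 6
Carmond in 1999: 29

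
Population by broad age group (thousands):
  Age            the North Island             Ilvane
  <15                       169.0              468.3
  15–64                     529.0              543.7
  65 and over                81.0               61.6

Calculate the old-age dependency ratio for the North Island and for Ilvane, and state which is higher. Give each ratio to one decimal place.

the North Island: 81.0 / 529.0 × 100 = 15.3
Ilvane: 61.6 / 543.7 × 100 = 11.3

the North Island: 15.3
Ilvane: 11.3
Higher: the North Island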